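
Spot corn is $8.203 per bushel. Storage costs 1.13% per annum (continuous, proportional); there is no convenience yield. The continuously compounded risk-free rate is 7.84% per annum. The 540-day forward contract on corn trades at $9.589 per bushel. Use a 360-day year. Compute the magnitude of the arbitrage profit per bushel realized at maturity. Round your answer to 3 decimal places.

Fair forward: F* = S·e^(carry·T), with carry = (r + u) = 0.0784 + 0.0113 = 0.0897
F* = 8.203 · e^(0.0897 × 540/360) = 8.203 · e^0.134550 = 8.203 × 1.144022 = $9.3844
Market $9.589 > fair $9.3844: forward overpriced → cash-and-carry (buy spot, short the forward).
At maturity, profit = |F_mkt − F*| = |9.589 − 9.3844| = $0.205 per bushel

$0.205 per bushel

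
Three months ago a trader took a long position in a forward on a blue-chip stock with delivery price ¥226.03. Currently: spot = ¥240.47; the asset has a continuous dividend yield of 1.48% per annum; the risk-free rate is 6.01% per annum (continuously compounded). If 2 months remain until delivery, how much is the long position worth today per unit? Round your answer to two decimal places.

¥16.10

Current fair forward for the remaining 2 months: F = S·e^((r − q)·T), (r − q) = 0.0601 − 0.0148 = 0.0453
F = 240.47 · e^(0.0453 × 2/12) = 240.47 × 1.007579 = 242.2925
Value of long forward = (F − K)·e^(−rT) = (242.2925 − 226.03) · e^(−0.0601·2/12)
= 16.2625 × 0.990033 = 16.10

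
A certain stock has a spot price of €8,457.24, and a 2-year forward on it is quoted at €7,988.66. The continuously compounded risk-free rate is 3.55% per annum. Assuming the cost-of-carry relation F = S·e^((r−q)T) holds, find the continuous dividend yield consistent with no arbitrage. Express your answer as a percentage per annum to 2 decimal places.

6.40%

From F = S·e^((r−q)T): (r − q) = ln(F/S)/T
ln(7988.66/8457.24) = ln(0.944594) = -0.057000
(r − q) = -0.057000 / (2) = -0.028500
q = r − ln(F/S)/T = 0.0355 + 0.028500 = 0.064000
q = 6.40%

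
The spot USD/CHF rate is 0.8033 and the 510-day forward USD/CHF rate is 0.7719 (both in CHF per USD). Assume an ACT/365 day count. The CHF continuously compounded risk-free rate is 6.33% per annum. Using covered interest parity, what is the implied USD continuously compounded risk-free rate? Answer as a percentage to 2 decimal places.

F = S·e^((r_CHF − r_USD)T) ⇒ r_USD = r_CHF − ln(F/S)/T
ln(0.7719/0.8033) = -0.039873; /(510/365) = -0.028537
r_USD = 0.0633 + 0.028537 = 0.091837
r_USD = 9.18%

9.18%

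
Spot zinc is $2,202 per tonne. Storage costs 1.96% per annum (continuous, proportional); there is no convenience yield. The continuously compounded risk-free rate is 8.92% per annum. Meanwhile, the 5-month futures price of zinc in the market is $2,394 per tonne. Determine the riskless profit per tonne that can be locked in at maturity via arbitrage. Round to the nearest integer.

$90 per tonne

Fair futures: F* = S·e^(carry·T), with carry = (r + u) = 0.0892 + 0.0196 = 0.1088
F* = 2202 · e^(0.1088 × 5/12) = 2202 · e^0.045333 = 2202 × 1.046376 = $2304.1200
Market $2394 > fair $2304.1200: forward overpriced → cash-and-carry (buy spot, short the forward).
At maturity, profit = |F_mkt − F*| = |2394 − 2304.1200| = $90 per tonne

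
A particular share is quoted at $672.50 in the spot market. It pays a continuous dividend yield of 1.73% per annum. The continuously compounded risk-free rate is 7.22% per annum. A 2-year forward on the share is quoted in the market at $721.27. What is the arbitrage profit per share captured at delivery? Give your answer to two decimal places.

$29.28 per share

Fair forward: F* = S·e^(carry·T), with carry = (r − q) = 0.0722 − 0.0173 = 0.0549
F* = 672.50 · e^(0.0549 × 2) = 672.50 · e^0.109800 = 672.50 × 1.116055 = $750.5470
Market $721.27 < fair $750.5470: forward underpriced → reverse cash-and-carry (short spot, go long the forward).
At maturity, profit = |F_mkt − F*| = |721.27 − 750.5470| = $29.28 per share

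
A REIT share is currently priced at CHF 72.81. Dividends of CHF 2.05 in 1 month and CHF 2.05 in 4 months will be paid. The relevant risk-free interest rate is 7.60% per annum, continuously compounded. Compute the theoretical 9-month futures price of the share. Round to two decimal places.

PV(dividends) I = 2.05·e^(−0.0760·1/12) + 2.05·e^(−0.0760·4/12)
I = 2.0371 + 1.9987 = 4.0358
F = (S − I)·e^(rT) = (72.81 − 4.0358) · e^(0.0760·9/12)
= 68.7742 · e^0.057000 = 68.7742 × 1.058656 = CHF 72.81

CHF 72.81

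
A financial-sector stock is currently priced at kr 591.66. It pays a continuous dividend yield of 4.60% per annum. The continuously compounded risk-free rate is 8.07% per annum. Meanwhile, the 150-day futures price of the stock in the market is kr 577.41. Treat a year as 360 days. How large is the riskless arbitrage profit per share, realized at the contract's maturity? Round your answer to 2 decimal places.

kr 22.87 per share

Fair futures: F* = S·e^(carry·T), with carry = (r − q) = 0.0807 − 0.0460 = 0.0347
F* = 591.66 · e^(0.0347 × 150/360) = 591.66 · e^0.014458 = 591.66 × 1.014563 = kr 600.2763
Market kr 577.41 < fair kr 600.2763: forward underpriced → reverse cash-and-carry (short spot, go long the forward).
At maturity, profit = |F_mkt − F*| = |577.41 − 600.2763| = kr 22.87 per share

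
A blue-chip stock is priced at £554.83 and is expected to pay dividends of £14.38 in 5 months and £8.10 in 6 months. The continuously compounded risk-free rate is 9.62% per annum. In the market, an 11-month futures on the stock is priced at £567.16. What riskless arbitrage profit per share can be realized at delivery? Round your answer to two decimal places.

£15.30 per share

PV(dividends) I = 14.38·e^(−0.0962·5/12) + 8.10·e^(−0.0962·6/12) = 21.5346
Fair futures F* = (S − I)·e^(rT) = (554.83 − 21.5346)·e^0.088183 = 533.2954 × 1.092188 = 582.4588
Market £567.16 < fair 582.4588: forward underpriced → reverse cash-and-carry (short the stock, invest proceeds at r, pay the dividends, go long the forward).
Profit at T = |F_mkt − F*| = |567.16 − 582.4588| = £15.30 per share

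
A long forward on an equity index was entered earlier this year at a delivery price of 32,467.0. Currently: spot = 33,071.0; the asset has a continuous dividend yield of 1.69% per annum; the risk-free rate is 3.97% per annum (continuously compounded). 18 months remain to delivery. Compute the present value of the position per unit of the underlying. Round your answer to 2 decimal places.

1653.16

Current fair forward for the remaining 18 months: F = S·e^((r − q)·T), (r − q) = 0.0397 − 0.0169 = 0.0228
F = 33071.0 · e^(0.0228 × 18/12) = 33071.0 × 1.03479154 = 34221.5910
Value of long forward = (F − K)·e^(−rT) = (34221.5910 − 32467.0) · e^(−0.0397·18/12)
= 1754.5910 × 0.94218842 = 1653.16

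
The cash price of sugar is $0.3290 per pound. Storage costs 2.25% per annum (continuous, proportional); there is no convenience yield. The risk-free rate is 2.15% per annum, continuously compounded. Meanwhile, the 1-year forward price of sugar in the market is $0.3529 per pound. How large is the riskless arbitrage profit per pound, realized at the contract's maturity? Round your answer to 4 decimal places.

$0.0091 per pound

Fair forward: F* = S·e^(carry·T), with carry = (r + u) = 0.0215 + 0.0225 = 0.0440
F* = 0.3290 · e^(0.0440 × 12/12) = 0.3290 · e^0.044000 = 0.3290 × 1.044982 = $0.3438
Market $0.3529 > fair $0.3438: forward overpriced → cash-and-carry (buy spot, short the forward).
At maturity, profit = |F_mkt − F*| = |0.3529 − 0.3438| = $0.0091 per pound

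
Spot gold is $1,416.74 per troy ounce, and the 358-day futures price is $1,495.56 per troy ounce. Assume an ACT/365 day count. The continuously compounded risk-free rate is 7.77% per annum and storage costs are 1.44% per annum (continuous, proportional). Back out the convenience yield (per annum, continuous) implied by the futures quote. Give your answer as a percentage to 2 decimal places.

F = S·e^((r+u−y)T) ⇒ (r+u−y) = ln(F/S)/T
ln(1495.56/1416.74) = 0.054142; /T ⇒ 0.055201
y = r + u − ln(F/S)/T = 0.0777 + 0.0144 − 0.055201 = 0.036899
y = 3.69%

3.69%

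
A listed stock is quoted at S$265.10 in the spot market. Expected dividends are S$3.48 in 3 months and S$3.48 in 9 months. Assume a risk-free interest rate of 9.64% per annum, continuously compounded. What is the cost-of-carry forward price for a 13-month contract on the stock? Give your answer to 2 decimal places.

PV(dividends) I = 3.48·e^(−0.0964·3/12) + 3.48·e^(−0.0964·9/12)
I = 3.3971 + 3.2373 = 6.6344
F = (S − I)·e^(rT) = (265.10 − 6.6344) · e^(0.0964·13/12)
= 258.4656 · e^0.104433 = 258.4656 × 1.110081 = S$286.92

S$286.92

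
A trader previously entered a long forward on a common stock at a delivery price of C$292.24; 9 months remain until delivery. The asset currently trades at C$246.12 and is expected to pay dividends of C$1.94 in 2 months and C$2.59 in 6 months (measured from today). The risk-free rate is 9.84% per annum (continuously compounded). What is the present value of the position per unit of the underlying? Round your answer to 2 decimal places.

PV(remaining dividends) I = 1.94·e^(−0.0984·2/12) + 2.59·e^(−0.0984·6/12) = 4.3741
Current forward F = (S − I)·e^(rT) = (246.12 − 4.3741)·e^(0.0984·9/12) = 241.7459 × 1.076591 = 260.2615
Value (long) = (F − K)·e^(−rT) = (260.2615 − 292.24) × 0.928857 = -29.7035
Value = -C$29.70

-C$29.70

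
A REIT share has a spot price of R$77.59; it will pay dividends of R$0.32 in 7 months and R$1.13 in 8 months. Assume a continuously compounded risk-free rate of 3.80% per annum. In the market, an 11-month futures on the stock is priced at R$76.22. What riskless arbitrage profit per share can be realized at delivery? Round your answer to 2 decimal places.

PV(dividends) I = 0.32·e^(−0.0380·7/12) + 1.13·e^(−0.0380·8/12) = 1.4147
Fair futures F* = (S − I)·e^(rT) = (77.59 − 1.4147)·e^0.034833 = 76.1753 × 1.035447 = 78.8755
Market R$76.22 < fair 78.8755: forward underpriced → reverse cash-and-carry (short the stock, invest proceeds at r, pay the dividends, go long the forward).
Profit at T = |F_mkt − F*| = |76.22 − 78.8755| = R$2.66 per share

R$2.66 per share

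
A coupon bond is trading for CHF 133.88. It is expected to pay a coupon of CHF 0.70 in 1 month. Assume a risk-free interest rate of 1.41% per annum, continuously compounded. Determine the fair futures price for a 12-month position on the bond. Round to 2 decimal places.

CHF 135.07

PV(coupons) I = 0.70·e^(−0.0141·1/12)
I = 0.6992
F = (S − I)·e^(rT) = (133.88 − 0.6992) · e^(0.0141·12/12)
= 133.1808 · e^0.014100 = 133.1808 × 1.014200 = CHF 135.07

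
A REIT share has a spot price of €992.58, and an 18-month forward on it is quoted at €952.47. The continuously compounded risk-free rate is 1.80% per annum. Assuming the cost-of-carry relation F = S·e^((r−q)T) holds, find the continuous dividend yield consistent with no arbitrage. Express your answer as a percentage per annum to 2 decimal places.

From F = S·e^((r−q)T): (r − q) = ln(F/S)/T
ln(952.47/992.58) = ln(0.959590) = -0.041249
(r − q) = -0.041249 / (18/12) = -0.027499
q = r − ln(F/S)/T = 0.0180 + 0.027499 = 0.045499
q = 4.55%

4.55%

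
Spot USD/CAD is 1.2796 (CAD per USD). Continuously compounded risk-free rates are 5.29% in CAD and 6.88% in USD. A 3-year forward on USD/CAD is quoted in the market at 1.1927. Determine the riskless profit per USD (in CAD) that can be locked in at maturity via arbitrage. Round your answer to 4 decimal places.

Fair forward: F* = S·e^(carry·T), with carry = (r_CAD − r_USD) = 0.0529 − 0.0688 = -0.0159
F* = 1.2796 · e^(-0.0159 × 3) = 1.2796 · e^-0.047700 = 1.2796 × 0.953420 = 1.2200
Market 1.1927 < fair 1.2200: forward underpriced → reverse cash-and-carry (short spot, go long the forward).
At maturity, profit = |F_mkt − F*| = |1.1927 − 1.2200| = 0.0273 per USD (in CAD)

0.0273 per USD (in CAD)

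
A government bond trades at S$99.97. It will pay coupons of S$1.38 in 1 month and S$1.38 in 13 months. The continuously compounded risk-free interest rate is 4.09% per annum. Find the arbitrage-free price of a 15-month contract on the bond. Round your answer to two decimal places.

S$102.38

PV(coupons) I = 1.38·e^(−0.0409·1/12) + 1.38·e^(−0.0409·13/12)
I = 1.3753 + 1.3202 = 2.6955
F = (S − I)·e^(rT) = (99.97 − 2.6955) · e^(0.0409·15/12)
= 97.2745 · e^0.051125 = 97.2745 × 1.052454 = S$102.38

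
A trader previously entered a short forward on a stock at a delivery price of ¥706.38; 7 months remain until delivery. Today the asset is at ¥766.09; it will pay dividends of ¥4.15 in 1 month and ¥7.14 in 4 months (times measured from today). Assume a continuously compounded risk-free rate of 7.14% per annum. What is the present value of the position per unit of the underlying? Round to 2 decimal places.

PV(remaining dividends) I = 4.15·e^(−0.0714·1/12) + 7.14·e^(−0.0714·4/12) = 11.0975
Current forward F = (S − I)·e^(rT) = (766.09 − 11.0975)·e^(0.0714·7/12) = 754.9925 × 1.042530 = 787.1023
Value (long) = (F − K)·e^(−rT) = (787.1023 − 706.38) × 0.959205 = 77.4292
Short position value = −(long value) = -¥77.43

-¥77.43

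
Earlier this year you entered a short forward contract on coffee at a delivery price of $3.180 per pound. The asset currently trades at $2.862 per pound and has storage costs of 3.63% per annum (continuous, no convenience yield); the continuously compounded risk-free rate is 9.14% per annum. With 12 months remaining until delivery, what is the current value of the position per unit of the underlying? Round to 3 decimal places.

-$0.066 per pound

Current fair forward for the remaining 12 months: F = S·e^((r + u)·T), (r + u) = 0.0914 + 0.0363 = 0.1277
F = 2.862 · e^(0.1277 × 12/12) = 2.862 × 1.136212 = 3.2518
Value of long forward = (F − K)·e^(−rT) = (3.2518 − 3.180) · e^(−0.0914·12/12)
= 0.0718 × 0.912653 = 0.066
Short position value = −(long value) = -$0.066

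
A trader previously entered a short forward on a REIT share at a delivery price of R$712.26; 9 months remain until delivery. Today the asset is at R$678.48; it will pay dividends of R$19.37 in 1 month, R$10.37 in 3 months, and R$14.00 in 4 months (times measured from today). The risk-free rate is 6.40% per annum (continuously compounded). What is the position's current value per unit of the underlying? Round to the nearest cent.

PV(remaining dividends) I = 19.37·e^(−0.0640·1/12) + 10.37·e^(−0.0640·3/12) + 14.00·e^(−0.0640·4/12) = 43.1769
Current forward F = (S − I)·e^(rT) = (678.48 − 43.1769)·e^(0.0640·9/12) = 635.3031 × 1.049171 = 666.5416
Value (long) = (F − K)·e^(−rT) = (666.5416 − 712.26) × 0.953134 = -43.5758
Short position value = −(long value) = R$43.58

R$43.58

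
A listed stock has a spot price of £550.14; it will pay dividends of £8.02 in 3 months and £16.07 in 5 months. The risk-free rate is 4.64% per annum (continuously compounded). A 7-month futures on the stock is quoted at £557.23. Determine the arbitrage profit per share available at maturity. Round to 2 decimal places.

PV(dividends) I = 8.02·e^(−0.0464·3/12) + 16.07·e^(−0.0464·5/12) = 23.6898
Fair futures F* = (S − I)·e^(rT) = (550.14 − 23.6898)·e^0.027067 = 526.4502 × 1.027437 = 540.8944
Market £557.23 > fair 540.8944: forward overpriced → cash-and-carry (borrow at r, buy the stock and collect the dividends, short the forward).
Profit at T = |F_mkt − F*| = |557.23 − 540.8944| = £16.34 per share

£16.34 per share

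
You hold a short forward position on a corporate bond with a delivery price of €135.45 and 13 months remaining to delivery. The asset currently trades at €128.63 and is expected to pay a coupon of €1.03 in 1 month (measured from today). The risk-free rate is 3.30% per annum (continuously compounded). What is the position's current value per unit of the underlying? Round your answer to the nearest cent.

€3.09

PV(remaining coupons) I = 1.03·e^(−0.0330·1/12) = 1.0272
Current forward F = (S − I)·e^(rT) = (128.63 − 1.0272)·e^(0.0330·13/12) = 127.6028 × 1.036397 = 132.2472
Value (long) = (F − K)·e^(−rT) = (132.2472 − 135.45) × 0.964881 = -3.0903
Short position value = −(long value) = €3.09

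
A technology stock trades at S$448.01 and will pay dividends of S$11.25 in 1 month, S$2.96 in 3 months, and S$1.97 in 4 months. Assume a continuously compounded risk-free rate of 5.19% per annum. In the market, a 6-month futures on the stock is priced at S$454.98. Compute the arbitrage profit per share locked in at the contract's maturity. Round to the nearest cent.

PV(dividends) I = 11.25·e^(−0.0519·1/12) + 2.96·e^(−0.0519·3/12) + 1.97·e^(−0.0519·4/12) = 16.0595
Fair futures F* = (S − I)·e^(rT) = (448.01 − 16.0595)·e^0.025950 = 431.9505 × 1.026290 = 443.3065
Market S$454.98 > fair 443.3065: forward overpriced → cash-and-carry (borrow at r, buy the stock and collect the dividends, short the forward).
Profit at T = |F_mkt − F*| = |454.98 − 443.3065| = S$11.67 per share

S$11.67 per share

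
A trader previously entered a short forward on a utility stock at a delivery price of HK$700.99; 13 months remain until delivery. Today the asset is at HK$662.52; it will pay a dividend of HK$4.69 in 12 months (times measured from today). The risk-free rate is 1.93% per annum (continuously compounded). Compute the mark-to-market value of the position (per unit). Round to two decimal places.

PV(remaining dividends) I = 4.69·e^(−0.0193·12/12) = 4.6004
Current forward F = (S − I)·e^(rT) = (662.52 − 4.6004)·e^(0.0193·13/12) = 657.9196 × 1.021128 = 671.8201
Value (long) = (F − K)·e^(−rT) = (671.8201 − 700.99) × 0.979309 = -28.5663
Short position value = −(long value) = HK$28.57

HK$28.57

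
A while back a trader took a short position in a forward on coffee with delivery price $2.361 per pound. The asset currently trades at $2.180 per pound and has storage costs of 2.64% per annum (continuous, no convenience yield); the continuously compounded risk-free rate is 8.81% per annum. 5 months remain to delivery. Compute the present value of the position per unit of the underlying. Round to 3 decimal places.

Current fair forward for the remaining 5 months: F = S·e^((r + u)·T), (r + u) = 0.0881 + 0.0264 = 0.1145
F = 2.180 · e^(0.1145 × 5/12) = 2.180 × 1.048865 = 2.2865
Value of long forward = (F − K)·e^(−rT) = (2.2865 − 2.361) · e^(−0.0881·5/12)
= -0.0745 × 0.963957 = -0.072
Short position value = −(long value) = $0.072

$0.072 per pound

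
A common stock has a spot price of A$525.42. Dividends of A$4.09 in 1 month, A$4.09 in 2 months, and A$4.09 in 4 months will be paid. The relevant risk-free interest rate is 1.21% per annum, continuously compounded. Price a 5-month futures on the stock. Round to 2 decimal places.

PV(dividends) I = 4.09·e^(−0.0121·1/12) + 4.09·e^(−0.0121·2/12) + 4.09·e^(−0.0121·4/12)
I = 4.0859 + 4.0818 + 4.0735 = 12.2412
F = (S − I)·e^(rT) = (525.42 − 12.2412) · e^(0.0121·5/12)
= 513.1788 · e^0.005042 = 513.1788 × 1.005055 = A$515.77

A$515.77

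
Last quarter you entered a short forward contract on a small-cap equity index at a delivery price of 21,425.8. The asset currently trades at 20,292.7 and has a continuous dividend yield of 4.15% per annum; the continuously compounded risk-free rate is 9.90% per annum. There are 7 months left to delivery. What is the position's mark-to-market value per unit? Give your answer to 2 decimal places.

416.16

Current fair forward for the remaining 7 months: F = S·e^((r − q)·T), (r − q) = 0.0990 − 0.0415 = 0.0575
F = 20292.7 · e^(0.0575 × 7/12) = 20292.7 × 1.03411053 = 20984.8948
Value of long forward = (F − K)·e^(−rT) = (20984.8948 − 21425.8) · e^(−0.0990·7/12)
= -440.9052 × 0.94388589 = -416.16
Short position value = −(long value) = 416.16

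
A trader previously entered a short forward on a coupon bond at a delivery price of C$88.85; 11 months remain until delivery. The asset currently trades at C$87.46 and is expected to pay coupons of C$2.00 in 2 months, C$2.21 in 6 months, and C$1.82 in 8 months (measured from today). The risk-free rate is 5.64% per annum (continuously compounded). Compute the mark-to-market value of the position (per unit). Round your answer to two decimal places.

PV(remaining coupons) I = 2.00·e^(−0.0564·2/12) + 2.21·e^(−0.0564·6/12) + 1.82·e^(−0.0564·8/12) = 5.8827
Current forward F = (S − I)·e^(rT) = (87.46 − 5.8827)·e^(0.0564·11/12) = 81.5773 × 1.053060 = 85.9058
Value (long) = (F − K)·e^(−rT) = (85.9058 − 88.85) × 0.949614 = -2.7959
Short position value = −(long value) = C$2.80

C$2.80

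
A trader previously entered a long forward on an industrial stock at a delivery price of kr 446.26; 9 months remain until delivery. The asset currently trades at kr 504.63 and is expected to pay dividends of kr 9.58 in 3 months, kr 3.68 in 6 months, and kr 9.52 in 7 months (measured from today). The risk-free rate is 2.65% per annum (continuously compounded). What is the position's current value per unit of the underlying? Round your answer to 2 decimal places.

PV(remaining dividends) I = 9.58·e^(−0.0265·3/12) + 3.68·e^(−0.0265·6/12) + 9.52·e^(−0.0265·7/12) = 22.5223
Current forward F = (S − I)·e^(rT) = (504.63 − 22.5223)·e^(0.0265·9/12) = 482.1077 × 1.020074 = 491.7855
Value (long) = (F − K)·e^(−rT) = (491.7855 − 446.26) × 0.980321 = 44.6296
Value = kr 44.63

kr 44.63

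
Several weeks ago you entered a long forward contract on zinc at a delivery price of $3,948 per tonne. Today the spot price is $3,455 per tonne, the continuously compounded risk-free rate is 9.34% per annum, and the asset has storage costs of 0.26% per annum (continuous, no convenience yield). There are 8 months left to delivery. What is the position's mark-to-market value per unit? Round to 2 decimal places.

Current fair forward for the remaining 8 months: F = S·e^((r + u)·T), (r + u) = 0.0934 + 0.0026 = 0.0960
F = 3455 · e^(0.0960 × 8/12) = 3455 × 1.06609240 = 3683.3492
Value of long forward = (F − K)·e^(−rT) = (3683.3492 − 3948) · e^(−0.0934·8/12)
= -264.6508 × 0.93963228 = -248.67

-$248.67 per tonne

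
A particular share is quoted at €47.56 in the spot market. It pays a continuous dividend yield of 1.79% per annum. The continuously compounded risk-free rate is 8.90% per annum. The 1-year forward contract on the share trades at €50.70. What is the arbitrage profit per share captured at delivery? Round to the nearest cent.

€0.36 per share

Fair forward: F* = S·e^(carry·T), with carry = (r − q) = 0.0890 − 0.0179 = 0.0711
F* = 47.56 · e^(0.0711 × 1) = 47.56 · e^0.071100 = 47.56 × 1.073689 = €51.0646
Market €50.70 < fair €51.0646: forward underpriced → reverse cash-and-carry (short spot, go long the forward).
At maturity, profit = |F_mkt − F*| = |50.70 − 51.0646| = €0.36 per share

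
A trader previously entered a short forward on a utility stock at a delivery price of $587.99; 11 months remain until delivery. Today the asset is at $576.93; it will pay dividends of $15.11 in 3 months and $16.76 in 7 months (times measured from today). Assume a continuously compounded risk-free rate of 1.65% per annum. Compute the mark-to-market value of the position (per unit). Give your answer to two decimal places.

PV(remaining dividends) I = 15.11·e^(−0.0165·3/12) + 16.76·e^(−0.0165·7/12) = 31.6473
Current forward F = (S − I)·e^(rT) = (576.93 − 31.6473)·e^(0.0165·11/12) = 545.2827 × 1.015240 = 553.5928
Value (long) = (F − K)·e^(−rT) = (553.5928 − 587.99) × 0.984989 = -33.8809
Short position value = −(long value) = $33.88

$33.88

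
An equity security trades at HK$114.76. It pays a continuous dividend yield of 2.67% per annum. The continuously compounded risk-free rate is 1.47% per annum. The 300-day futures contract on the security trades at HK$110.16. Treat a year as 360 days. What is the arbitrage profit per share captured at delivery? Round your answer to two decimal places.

Fair futures: F* = S·e^(carry·T), with carry = (r − q) = 0.0147 − 0.0267 = -0.0120
F* = 114.76 · e^(-0.0120 × 300/360) = 114.76 · e^-0.010000 = 114.76 × 0.990050 = HK$113.6181
Market HK$110.16 < fair HK$113.6181: forward underpriced → reverse cash-and-carry (short spot, go long the forward).
At maturity, profit = |F_mkt − F*| = |110.16 − 113.6181| = HK$3.46 per share

HK$3.46 per share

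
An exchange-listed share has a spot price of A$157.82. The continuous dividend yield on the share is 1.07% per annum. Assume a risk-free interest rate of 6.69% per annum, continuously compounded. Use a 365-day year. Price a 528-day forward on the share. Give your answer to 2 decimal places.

A$171.19

F = S·e^((r − q)T) = 157.82 · e^((0.0669 − 0.0107) × 528/365)
= 157.82 · e^0.081298 = 157.82 × 1.084694
F = A$171.19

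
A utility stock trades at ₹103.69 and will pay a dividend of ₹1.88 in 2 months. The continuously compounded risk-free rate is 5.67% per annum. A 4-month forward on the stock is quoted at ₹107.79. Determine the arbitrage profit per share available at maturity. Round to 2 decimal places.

₹4.02 per share

PV(dividends) I = 1.88·e^(−0.0567·2/12) = 1.8623
Fair forward F* = (S − I)·e^(rT) = (103.69 − 1.8623)·e^0.018900 = 101.8277 × 1.019080 = 103.7706
Market ₹107.79 > fair 103.7706: forward overpriced → cash-and-carry (borrow at r, buy the stock and collect the dividends, short the forward).
Profit at T = |F_mkt − F*| = |107.79 − 103.7706| = ₹4.02 per share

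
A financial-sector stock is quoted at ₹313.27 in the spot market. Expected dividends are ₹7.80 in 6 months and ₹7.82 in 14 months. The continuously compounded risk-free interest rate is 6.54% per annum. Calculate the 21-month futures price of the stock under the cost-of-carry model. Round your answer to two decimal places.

PV(dividends) I = 7.80·e^(−0.0654·6/12) + 7.82·e^(−0.0654·14/12)
I = 7.5491 + 7.2455 = 14.7946
F = (S − I)·e^(rT) = (313.27 − 14.7946) · e^(0.0654·21/12)
= 298.4754 · e^0.114450 = 298.4754 × 1.121257 = ₹334.67

₹334.67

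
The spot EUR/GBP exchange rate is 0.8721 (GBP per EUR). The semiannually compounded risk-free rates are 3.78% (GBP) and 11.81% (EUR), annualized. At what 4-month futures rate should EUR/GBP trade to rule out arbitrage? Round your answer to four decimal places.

0.8499

By covered interest parity, F = S · (1+r_GBP/2)^(2T) / (1+r_EUR/2)^(2T)
= 0.8721 × 1.012561 / 1.038989 = 0.8721 × 0.974564
F = 0.8499 GBP per EUR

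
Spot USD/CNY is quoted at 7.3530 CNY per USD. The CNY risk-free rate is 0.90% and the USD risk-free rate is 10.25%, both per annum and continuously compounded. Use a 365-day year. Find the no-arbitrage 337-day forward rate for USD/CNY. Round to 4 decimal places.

F = S·e^((r_CNY − r_USD)T) = 7.3530 · e^((0.0090 − 0.1025) × 337/365)
= 7.3530 · e^-0.086327 = 7.3530 × 0.917294
F = 6.7449 CNY per USD

6.7449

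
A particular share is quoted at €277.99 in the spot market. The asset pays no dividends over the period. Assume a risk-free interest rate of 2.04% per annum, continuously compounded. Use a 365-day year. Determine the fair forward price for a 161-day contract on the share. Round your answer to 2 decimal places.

€280.50

F = S·e^(rT) = 277.99 · e^(0.0204 × 161/365)
= 277.99 · e^0.008998 = 277.99 × 1.009039
F = €280.50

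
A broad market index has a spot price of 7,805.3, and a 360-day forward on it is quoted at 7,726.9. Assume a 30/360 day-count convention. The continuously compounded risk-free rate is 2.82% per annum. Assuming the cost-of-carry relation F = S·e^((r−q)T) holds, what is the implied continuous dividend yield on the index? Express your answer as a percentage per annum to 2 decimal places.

From F = S·e^((r−q)T): (r − q) = ln(F/S)/T
ln(7726.9/7805.3) = ln(0.989956) = -0.010095
(r − q) = -0.010095 / (360/360) = -0.010095
q = r − ln(F/S)/T = 0.0282 + 0.010095 = 0.038295
q = 3.83%

3.83%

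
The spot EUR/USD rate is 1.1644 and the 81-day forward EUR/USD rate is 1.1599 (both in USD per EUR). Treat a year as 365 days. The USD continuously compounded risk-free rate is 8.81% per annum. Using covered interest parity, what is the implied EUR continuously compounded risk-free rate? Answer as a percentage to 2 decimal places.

F = S·e^((r_USD − r_EUR)T) ⇒ r_EUR = r_USD − ln(F/S)/T
ln(1.1599/1.1644) = -0.003872; /(81/365) = -0.017448
r_EUR = 0.0881 + 0.017448 = 0.105548
r_EUR = 10.55%

10.55%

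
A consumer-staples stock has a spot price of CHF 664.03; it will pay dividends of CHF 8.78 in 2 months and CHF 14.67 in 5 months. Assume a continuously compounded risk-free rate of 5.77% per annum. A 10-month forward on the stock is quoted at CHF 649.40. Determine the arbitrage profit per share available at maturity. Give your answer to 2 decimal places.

CHF 23.19 per share

PV(dividends) I = 8.78·e^(−0.0577·2/12) + 14.67·e^(−0.0577·5/12) = 23.0175
Fair forward F* = (S − I)·e^(rT) = (664.03 − 23.0175)·e^0.048083 = 641.0125 × 1.049258 = 672.5875
Market CHF 649.40 < fair 672.5875: forward underpriced → reverse cash-and-carry (short the stock, invest proceeds at r, pay the dividends, go long the forward).
Profit at T = |F_mkt − F*| = |649.40 − 672.5875| = CHF 23.19 per share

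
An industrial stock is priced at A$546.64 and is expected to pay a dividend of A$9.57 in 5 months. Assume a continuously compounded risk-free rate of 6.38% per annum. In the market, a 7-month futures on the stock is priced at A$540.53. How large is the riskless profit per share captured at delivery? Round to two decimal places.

PV(dividends) I = 9.57·e^(−0.0638·5/12) = 9.3189
Fair futures F* = (S − I)·e^(rT) = (546.64 − 9.3189)·e^0.037217 = 537.3211 × 1.037918 = 557.6952
Market A$540.53 < fair 557.6952: forward underpriced → reverse cash-and-carry (short the stock, invest proceeds at r, pay the dividends, go long the forward).
Profit at T = |F_mkt − F*| = |540.53 − 557.6952| = A$17.17 per share

A$17.17 per share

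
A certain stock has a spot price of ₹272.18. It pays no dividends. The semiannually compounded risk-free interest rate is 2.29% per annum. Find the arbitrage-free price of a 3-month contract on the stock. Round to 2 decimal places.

₹273.73

F = S · (1+r/2)^(2T)
= 272.18 × 1.005709
F = ₹273.73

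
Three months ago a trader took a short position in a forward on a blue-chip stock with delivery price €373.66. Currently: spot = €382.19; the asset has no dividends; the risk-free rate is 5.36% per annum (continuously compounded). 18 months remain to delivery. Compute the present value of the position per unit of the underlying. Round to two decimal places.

Current fair forward for the remaining 18 months: F = S·e^(r·T), r = 0.0536
F = 382.19 · e^(0.0536 × 18/12) = 382.19 × 1.083720 = 414.1869
Value of long forward = (F − K)·e^(−rT) = (414.1869 − 373.66) · e^(−0.0536·18/12)
= 40.5269 × 0.922747 = 37.40
Short position value = −(long value) = -€37.40

-€37.40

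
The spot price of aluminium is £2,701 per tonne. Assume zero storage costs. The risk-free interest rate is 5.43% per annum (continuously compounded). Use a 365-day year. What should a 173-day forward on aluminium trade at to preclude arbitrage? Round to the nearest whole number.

F = S·e^(rT) = 2701 · e^(0.0543 × 173/365) = 2701 · e^0.025737
= 2701 × 1.026071 = £2,771 per tonne

£2,771 per tonne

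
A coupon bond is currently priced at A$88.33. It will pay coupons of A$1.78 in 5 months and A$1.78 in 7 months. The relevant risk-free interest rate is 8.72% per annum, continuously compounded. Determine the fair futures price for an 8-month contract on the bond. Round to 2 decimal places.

PV(coupons) I = 1.78·e^(−0.0872·5/12) + 1.78·e^(−0.0872·7/12)
I = 1.7165 + 1.6917 = 3.4082
F = (S − I)·e^(rT) = (88.33 − 3.4082) · e^(0.0872·8/12)
= 84.9218 · e^0.058133 = 84.9218 × 1.059856 = A$90.00

A$90.00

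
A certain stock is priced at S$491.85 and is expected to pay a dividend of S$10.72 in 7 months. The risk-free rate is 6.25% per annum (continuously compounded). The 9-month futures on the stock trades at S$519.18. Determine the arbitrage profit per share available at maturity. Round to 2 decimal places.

S$14.56 per share

PV(dividends) I = 10.72·e^(−0.0625·7/12) = 10.3362
Fair futures F* = (S − I)·e^(rT) = (491.85 − 10.3362)·e^0.046875 = 481.5138 × 1.047991 = 504.6221
Market S$519.18 > fair 504.6221: forward overpriced → cash-and-carry (borrow at r, buy the stock and collect the dividends, short the forward).
Profit at T = |F_mkt − F*| = |519.18 − 504.6221| = S$14.56 per share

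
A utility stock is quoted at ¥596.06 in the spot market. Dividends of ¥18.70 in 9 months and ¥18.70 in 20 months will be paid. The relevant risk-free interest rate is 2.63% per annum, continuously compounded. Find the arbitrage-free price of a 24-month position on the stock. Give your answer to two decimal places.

PV(dividends) I = 18.70·e^(−0.0263·9/12) + 18.70·e^(−0.0263·20/12)
I = 18.3348 + 17.8980 = 36.2328
F = (S − I)·e^(rT) = (596.06 − 36.2328) · e^(0.0263·24/12)
= 559.8272 · e^0.052600 = 559.8272 × 1.054008 = ¥590.06

¥590.06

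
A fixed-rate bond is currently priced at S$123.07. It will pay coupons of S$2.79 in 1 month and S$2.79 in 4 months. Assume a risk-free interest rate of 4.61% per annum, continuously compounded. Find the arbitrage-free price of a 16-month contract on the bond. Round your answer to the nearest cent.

S$124.99

PV(coupons) I = 2.79·e^(−0.0461·1/12) + 2.79·e^(−0.0461·4/12)
I = 2.7793 + 2.7475 = 5.5268
F = (S − I)·e^(rT) = (123.07 − 5.5268) · e^(0.0461·16/12)
= 117.5432 · e^0.061467 = 117.5432 × 1.063395 = S$124.99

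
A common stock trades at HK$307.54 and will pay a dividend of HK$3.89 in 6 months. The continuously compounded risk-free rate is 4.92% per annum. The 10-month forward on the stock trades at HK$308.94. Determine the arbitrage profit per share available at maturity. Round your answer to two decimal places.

PV(dividends) I = 3.89·e^(−0.0492·6/12) = 3.7955
Fair forward F* = (S − I)·e^(rT) = (307.54 − 3.7955)·e^0.041000 = 303.7445 × 1.041852 = 316.4568
Market HK$308.94 < fair 316.4568: forward underpriced → reverse cash-and-carry (short the stock, invest proceeds at r, pay the dividends, go long the forward).
Profit at T = |F_mkt − F*| = |308.94 − 316.4568| = HK$7.52 per share

HK$7.52 per share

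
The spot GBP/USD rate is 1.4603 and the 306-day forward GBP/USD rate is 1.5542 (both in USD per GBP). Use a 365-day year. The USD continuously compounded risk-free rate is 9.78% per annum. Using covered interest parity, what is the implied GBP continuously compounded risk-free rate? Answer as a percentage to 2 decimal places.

F = S·e^((r_USD − r_GBP)T) ⇒ r_GBP = r_USD − ln(F/S)/T
ln(1.5542/1.4603) = 0.062319; /(306/365) = 0.074335
r_GBP = 0.0978 − 0.074335 = 0.023465
r_GBP = 2.35%

2.35%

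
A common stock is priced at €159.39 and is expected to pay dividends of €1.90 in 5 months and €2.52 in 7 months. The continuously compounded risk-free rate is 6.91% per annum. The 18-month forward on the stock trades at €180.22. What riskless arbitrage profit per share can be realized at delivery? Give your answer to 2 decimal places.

€8.16 per share

PV(dividends) I = 1.90·e^(−0.0691·5/12) + 2.52·e^(−0.0691·7/12) = 4.2665
Fair forward F* = (S − I)·e^(rT) = (159.39 − 4.2665)·e^0.103650 = 155.1235 × 1.109212 = 172.0648
Market €180.22 > fair 172.0648: forward overpriced → cash-and-carry (borrow at r, buy the stock and collect the dividends, short the forward).
Profit at T = |F_mkt − F*| = |180.22 − 172.0648| = €8.16 per share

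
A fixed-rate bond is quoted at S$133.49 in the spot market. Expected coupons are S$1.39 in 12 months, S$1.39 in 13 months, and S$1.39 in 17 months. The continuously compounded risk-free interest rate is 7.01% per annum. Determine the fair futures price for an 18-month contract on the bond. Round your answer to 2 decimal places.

S$144.02

PV(coupons) I = 1.39·e^(−0.0701·12/12) + 1.39·e^(−0.0701·13/12) + 1.39·e^(−0.0701·17/12)
I = 1.2959 + 1.2883 + 1.2586 = 3.8428
F = (S − I)·e^(rT) = (133.49 − 3.8428) · e^(0.0701·18/12)
= 129.6472 · e^0.105150 = 129.6472 × 1.110877 = S$144.02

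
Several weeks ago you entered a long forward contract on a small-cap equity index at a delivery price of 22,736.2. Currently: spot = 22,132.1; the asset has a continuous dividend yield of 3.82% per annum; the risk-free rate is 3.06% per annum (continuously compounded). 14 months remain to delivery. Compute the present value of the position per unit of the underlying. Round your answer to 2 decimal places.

-771.43

Current fair forward for the remaining 14 months: F = S·e^((r − q)·T), (r − q) = 0.0306 − 0.0382 = -0.0076
F = 22132.1 · e^(-0.0076 × 14/12) = 22132.1 × 0.99117253 = 21936.7296
Value of long forward = (F − K)·e^(−rT) = (21936.7296 − 22736.2) · e^(−0.0306·14/12)
= -799.4704 × 0.96492973 = -771.43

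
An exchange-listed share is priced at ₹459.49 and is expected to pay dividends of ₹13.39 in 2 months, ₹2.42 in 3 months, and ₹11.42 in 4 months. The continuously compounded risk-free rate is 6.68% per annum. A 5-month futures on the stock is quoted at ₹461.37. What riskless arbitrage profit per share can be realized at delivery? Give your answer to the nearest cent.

₹16.46 per share

PV(dividends) I = 13.39·e^(−0.0668·2/12) + 2.42·e^(−0.0668·3/12) + 11.42·e^(−0.0668·4/12) = 26.7902
Fair futures F* = (S − I)·e^(rT) = (459.49 − 26.7902)·e^0.027833 = 432.6998 × 1.028224 = 444.9123
Market ₹461.37 > fair 444.9123: forward overpriced → cash-and-carry (borrow at r, buy the stock and collect the dividends, short the forward).
Profit at T = |F_mkt − F*| = |461.37 − 444.9123| = ₹16.46 per share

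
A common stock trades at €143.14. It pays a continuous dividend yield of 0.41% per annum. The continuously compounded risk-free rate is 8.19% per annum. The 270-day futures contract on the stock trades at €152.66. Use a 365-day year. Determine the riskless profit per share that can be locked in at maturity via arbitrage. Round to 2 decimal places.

€1.04 per share

Fair futures: F* = S·e^(carry·T), with carry = (r − q) = 0.0819 − 0.0041 = 0.0778
F* = 143.14 · e^(0.0778 × 270/365) = 143.14 · e^0.057551 = 143.14 × 1.059239 = €151.6195
Market €152.66 > fair €151.6195: forward overpriced → cash-and-carry (buy spot, short the forward).
At maturity, profit = |F_mkt − F*| = |152.66 − 151.6195| = €1.04 per share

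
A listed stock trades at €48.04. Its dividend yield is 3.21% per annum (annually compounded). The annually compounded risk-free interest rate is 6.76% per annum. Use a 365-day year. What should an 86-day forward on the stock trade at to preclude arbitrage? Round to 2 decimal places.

F = S · (1+r)^T / (1+q)^T
= 48.04 × 1.015532 / 1.007472 = 48.04 × 1.008000
F = €48.42

€48.42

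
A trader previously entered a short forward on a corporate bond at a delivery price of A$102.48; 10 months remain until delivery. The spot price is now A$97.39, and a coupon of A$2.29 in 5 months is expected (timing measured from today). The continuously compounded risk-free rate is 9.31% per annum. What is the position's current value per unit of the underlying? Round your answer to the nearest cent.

-A$0.36

PV(remaining coupons) I = 2.29·e^(−0.0931·5/12) = 2.2029
Current forward F = (S − I)·e^(rT) = (97.39 − 2.2029)·e^(0.0931·10/12) = 95.1871 × 1.080672 = 102.8660
Value (long) = (F − K)·e^(−rT) = (102.8660 − 102.48) × 0.925350 = 0.3572
Short position value = −(long value) = -A$0.36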